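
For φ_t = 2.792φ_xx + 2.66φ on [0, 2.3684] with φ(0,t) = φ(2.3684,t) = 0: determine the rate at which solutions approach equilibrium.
Eigenvalues: λₙ = 2.792n²π²/2.3684² - 2.66.
First three modes:
  n=1: λ₁ = 2.792π²/2.3684² - 2.66 ≈ 2.253
  n=2: λ₂ = 11.168π²/2.3684² - 2.66 ≈ 16.99
  n=3: λ₃ = 25.128π²/2.3684² - 2.66 ≈ 41.553
Since 2.792π²/2.3684² ≈ 4.913 > 2.66, all λₙ > 0.
The n=1 mode decays slowest → dominates as t → ∞.
Asymptotic: φ ~ c₁ sin(πx/2.3684) e^{-λ₁t} with decay rate λ₁ ≈ 2.253.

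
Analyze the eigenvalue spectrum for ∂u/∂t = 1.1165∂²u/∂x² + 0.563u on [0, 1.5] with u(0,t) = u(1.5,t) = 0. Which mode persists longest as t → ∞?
Eigenvalues: λₙ = 1.1165n²π²/1.5² - 0.563.
First three modes:
  n=1: λ₁ = 1.1165π²/1.5² - 0.563 ≈ 4.335
  n=2: λ₂ = 4.466π²/1.5² - 0.563 ≈ 19.027
  n=3: λ₃ = 10.0485π²/1.5² - 0.563 ≈ 43.515
Since 1.1165π²/1.5² ≈ 4.898 > 0.563, all λₙ > 0.
The n=1 mode decays slowest → dominates as t → ∞.
Asymptotic: u ~ c₁ sin(πx/1.5) e^{-λ₁t} with decay rate λ₁ ≈ 4.335.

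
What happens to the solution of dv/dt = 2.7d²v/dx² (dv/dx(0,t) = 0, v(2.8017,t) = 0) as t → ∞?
v → 0. Heat escapes through the Dirichlet boundary.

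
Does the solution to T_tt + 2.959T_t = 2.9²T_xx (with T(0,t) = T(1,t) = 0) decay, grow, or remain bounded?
T → 0. Damping (γ=2.959) dissipates energy; oscillations decay exponentially.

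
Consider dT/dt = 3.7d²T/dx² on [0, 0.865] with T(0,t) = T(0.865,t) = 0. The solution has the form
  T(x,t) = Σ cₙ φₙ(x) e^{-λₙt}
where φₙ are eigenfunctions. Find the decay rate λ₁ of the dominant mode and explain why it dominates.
Eigenvalues: λₙ = 3.7n²π²/0.865².
First three modes:
  n=1: λ₁ = 3.7π²/0.865² ≈ 48.806
  n=2: λ₂ = 14.8π²/0.865² ≈ 195.222 (4× faster decay)
  n=3: λ₃ = 33.3π²/0.865² ≈ 439.25 (9× faster decay)
As t → ∞, higher modes decay exponentially faster. The n=1 mode dominates: T ~ c₁ sin(πx/0.865) e^{-λ₁t}.
Decay rate: λ₁ = 3.7π²/0.865² ≈ 48.806.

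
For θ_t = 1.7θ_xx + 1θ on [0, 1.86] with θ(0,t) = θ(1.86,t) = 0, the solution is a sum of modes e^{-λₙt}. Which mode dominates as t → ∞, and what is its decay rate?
Eigenvalues: λₙ = 1.7n²π²/1.86² - 1.
First three modes:
  n=1: λ₁ = 1.7π²/1.86² - 1 ≈ 3.85
  n=2: λ₂ = 6.8π²/1.86² - 1 ≈ 18.399
  n=3: λ₃ = 15.3π²/1.86² - 1 ≈ 42.648
Since 1.7π²/1.86² ≈ 4.85 > 1, all λₙ > 0.
The n=1 mode decays slowest → dominates as t → ∞.
Asymptotic: θ ~ c₁ sin(πx/1.86) e^{-λ₁t} with decay rate λ₁ ≈ 3.85.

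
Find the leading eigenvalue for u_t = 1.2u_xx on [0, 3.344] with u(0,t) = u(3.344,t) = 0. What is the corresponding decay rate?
Eigenvalues: λₙ = 1.2n²π²/3.344².
First three modes:
  n=1: λ₁ = 1.2π²/3.344² ≈ 1.059
  n=2: λ₂ = 4.8π²/3.344² ≈ 4.237 (4× faster decay)
  n=3: λ₃ = 10.8π²/3.344² ≈ 9.532 (9× faster decay)
As t → ∞, higher modes decay exponentially faster. The n=1 mode dominates: u ~ c₁ sin(πx/3.344) e^{-λ₁t}.
Decay rate: λ₁ = 1.2π²/3.344² ≈ 1.059.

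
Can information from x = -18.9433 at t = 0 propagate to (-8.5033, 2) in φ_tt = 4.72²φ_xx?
No. The domain of dependence is [-17.9433, 0.9367], and -18.9433 is outside this interval.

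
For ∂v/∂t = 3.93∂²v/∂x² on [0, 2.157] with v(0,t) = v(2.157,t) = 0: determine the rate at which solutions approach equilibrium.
Eigenvalues: λₙ = 3.93n²π²/2.157².
First three modes:
  n=1: λ₁ = 3.93π²/2.157² ≈ 8.337
  n=2: λ₂ = 15.72π²/2.157² ≈ 33.347 (4× faster decay)
  n=3: λ₃ = 35.37π²/2.157² ≈ 75.03 (9× faster decay)
As t → ∞, higher modes decay exponentially faster. The n=1 mode dominates: v ~ c₁ sin(πx/2.157) e^{-λ₁t}.
Decay rate: λ₁ = 3.93π²/2.157² ≈ 8.337.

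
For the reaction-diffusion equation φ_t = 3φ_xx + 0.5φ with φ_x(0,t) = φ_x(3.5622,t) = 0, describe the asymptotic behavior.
φ grows unboundedly. With Neumann BCs the constant mode has diffusion eigenvalue 0, so any r > 0 makes it grow like e^(0.5t); solution grows exponentially.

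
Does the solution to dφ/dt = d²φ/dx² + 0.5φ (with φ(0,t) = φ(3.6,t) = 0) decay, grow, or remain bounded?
φ → 0. Diffusion dominates reaction (r=0.5 < κπ²/L²≈0.76); solution decays.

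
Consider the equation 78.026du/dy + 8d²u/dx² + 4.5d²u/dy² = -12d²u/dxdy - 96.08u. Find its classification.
Rewriting in standard form: 8d²u/dx² + 12d²u/dxdy + 4.5d²u/dy² + 78.026du/dy + 96.08u = 0. Parabolic. (A = 8, B = 12, C = 4.5 gives B² - 4AC = 0.)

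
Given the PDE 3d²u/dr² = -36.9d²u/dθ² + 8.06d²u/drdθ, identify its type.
Rewriting in standard form: 3d²u/dr² - 8.06d²u/drdθ + 36.9d²u/dθ² = 0. The second-order coefficients are A = 3, B = -8.06, C = 36.9. Since B² - 4AC = -377.8364 < 0, this is an elliptic PDE.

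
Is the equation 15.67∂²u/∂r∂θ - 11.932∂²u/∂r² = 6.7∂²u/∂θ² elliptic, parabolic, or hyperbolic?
Rewriting in standard form: -11.932∂²u/∂r² + 15.67∂²u/∂r∂θ - 6.7∂²u/∂θ² = 0. Computing B² - 4AC with A = -11.932, B = 15.67, C = -6.7: discriminant = -74.2287 (negative). Answer: elliptic.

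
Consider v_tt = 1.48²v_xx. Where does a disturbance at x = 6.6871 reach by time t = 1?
Domain of influence: [5.2071, 8.1671]. Data at x = 6.6871 spreads outward at speed 1.48.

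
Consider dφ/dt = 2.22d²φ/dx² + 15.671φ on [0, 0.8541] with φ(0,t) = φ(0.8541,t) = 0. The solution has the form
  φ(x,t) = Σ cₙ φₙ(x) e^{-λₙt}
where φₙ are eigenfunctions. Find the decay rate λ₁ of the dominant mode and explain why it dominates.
Eigenvalues: λₙ = 2.22n²π²/0.8541² - 15.671.
First three modes:
  n=1: λ₁ = 2.22π²/0.8541² - 15.671 ≈ 14.365
  n=2: λ₂ = 8.88π²/0.8541² - 15.671 ≈ 104.471
  n=3: λ₃ = 19.98π²/0.8541² - 15.671 ≈ 254.649
Since 2.22π²/0.8541² ≈ 30.036 > 15.671, all λₙ > 0.
The n=1 mode decays slowest → dominates as t → ∞.
Asymptotic: φ ~ c₁ sin(πx/0.8541) e^{-λ₁t} with decay rate λ₁ ≈ 14.365.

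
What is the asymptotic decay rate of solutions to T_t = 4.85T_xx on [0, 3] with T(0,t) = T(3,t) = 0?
Eigenvalues: λₙ = 4.85n²π²/3².
First three modes:
  n=1: λ₁ = 4.85π²/3² ≈ 5.319
  n=2: λ₂ = 19.4π²/3² ≈ 21.274 (4× faster decay)
  n=3: λ₃ = 43.65π²/3² ≈ 47.868 (9× faster decay)
As t → ∞, higher modes decay exponentially faster. The n=1 mode dominates: T ~ c₁ sin(πx/3) e^{-λ₁t}.
Decay rate: λ₁ = 4.85π²/3² ≈ 5.319.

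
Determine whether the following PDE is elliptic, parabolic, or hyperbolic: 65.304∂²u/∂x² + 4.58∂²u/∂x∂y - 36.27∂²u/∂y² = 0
Coefficients: A = 65.304, B = 4.58, C = -36.27. B² - 4AC = 9495.28072, which is positive, so the equation is hyperbolic.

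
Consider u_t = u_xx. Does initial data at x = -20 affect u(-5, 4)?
Yes, for any finite x. The heat equation has infinite propagation speed, so all initial data affects all points at any t > 0.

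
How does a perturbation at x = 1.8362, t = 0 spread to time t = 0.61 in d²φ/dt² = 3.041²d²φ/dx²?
Domain of influence: [-0.01881, 3.69121]. Data at x = 1.8362 spreads outward at speed 3.041.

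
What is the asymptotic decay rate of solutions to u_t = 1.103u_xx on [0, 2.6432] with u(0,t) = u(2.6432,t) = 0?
Eigenvalues: λₙ = 1.103n²π²/2.6432².
First three modes:
  n=1: λ₁ = 1.103π²/2.6432² ≈ 1.558
  n=2: λ₂ = 4.412π²/2.6432² ≈ 6.233 (4× faster decay)
  n=3: λ₃ = 9.927π²/2.6432² ≈ 14.024 (9× faster decay)
As t → ∞, higher modes decay exponentially faster. The n=1 mode dominates: u ~ c₁ sin(πx/2.6432) e^{-λ₁t}.
Decay rate: λ₁ = 1.103π²/2.6432² ≈ 1.558.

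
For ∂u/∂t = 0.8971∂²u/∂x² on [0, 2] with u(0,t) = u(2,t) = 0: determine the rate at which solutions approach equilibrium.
Eigenvalues: λₙ = 0.8971n²π²/2².
First three modes:
  n=1: λ₁ = 0.8971π²/2² ≈ 2.214
  n=2: λ₂ = 3.5884π²/2² ≈ 8.854 (4× faster decay)
  n=3: λ₃ = 8.0739π²/2² ≈ 19.922 (9× faster decay)
As t → ∞, higher modes decay exponentially faster. The n=1 mode dominates: u ~ c₁ sin(πx/2) e^{-λ₁t}.
Decay rate: λ₁ = 0.8971π²/2² ≈ 2.214.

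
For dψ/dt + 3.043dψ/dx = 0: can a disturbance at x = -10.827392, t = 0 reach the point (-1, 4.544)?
No. Only data at x = -14.827392 affects (-1, 4.544). Advection has one-way propagation along characteristics.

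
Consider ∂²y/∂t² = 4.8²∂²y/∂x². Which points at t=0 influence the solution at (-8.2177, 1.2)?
Domain of dependence: [-13.9777, -2.4577]. Signals travel at speed 4.8, so data within |x - -8.2177| ≤ 4.8·1.2 = 5.76 can reach the point.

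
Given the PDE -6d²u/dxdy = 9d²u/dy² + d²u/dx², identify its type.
Rewriting in standard form: -d²u/dx² - 6d²u/dxdy - 9d²u/dy² = 0. The second-order coefficients are A = -1, B = -6, C = -9. Since B² - 4AC = 0 = 0, this is a parabolic PDE.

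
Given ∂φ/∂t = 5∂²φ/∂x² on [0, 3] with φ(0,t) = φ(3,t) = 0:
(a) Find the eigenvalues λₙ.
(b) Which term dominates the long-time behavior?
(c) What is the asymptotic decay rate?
Eigenvalues: λₙ = 5n²π²/3².
First three modes:
  n=1: λ₁ = 5π²/3² ≈ 5.483
  n=2: λ₂ = 20π²/3² ≈ 21.932 (4× faster decay)
  n=3: λ₃ = 45π²/3² ≈ 49.348 (9× faster decay)
As t → ∞, higher modes decay exponentially faster. The n=1 mode dominates: φ ~ c₁ sin(πx/3) e^{-λ₁t}.
Decay rate: λ₁ = 5π²/3² ≈ 5.483.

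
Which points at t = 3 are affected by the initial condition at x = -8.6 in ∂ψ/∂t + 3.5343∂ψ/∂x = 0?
At x = 2.0029. The characteristic carries data from (-8.6, 0) to (2.0029, 3).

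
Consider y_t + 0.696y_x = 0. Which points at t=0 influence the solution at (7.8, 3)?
A single point: x = 5.712. The characteristic through (7.8, 3) is x - 0.696t = const, so x = 7.8 - 0.696·3 = 5.712.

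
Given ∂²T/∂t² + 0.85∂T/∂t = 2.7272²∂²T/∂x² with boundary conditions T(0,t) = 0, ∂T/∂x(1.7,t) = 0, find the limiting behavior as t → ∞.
T → 0. Damping (γ=0.85) dissipates energy; oscillations decay exponentially.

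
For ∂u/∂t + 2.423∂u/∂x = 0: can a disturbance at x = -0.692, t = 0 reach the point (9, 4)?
Yes. The characteristic through (9, 4) passes through x = -0.692.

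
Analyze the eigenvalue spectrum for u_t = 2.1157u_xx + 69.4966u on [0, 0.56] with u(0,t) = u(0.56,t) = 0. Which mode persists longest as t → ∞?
Eigenvalues: λₙ = 2.1157n²π²/0.56² - 69.4966.
First three modes:
  n=1: λ₁ = 2.1157π²/0.56² - 69.4966 ≈ -2.911
  n=2: λ₂ = 8.4628π²/0.56² - 69.4966 ≈ 196.844
  n=3: λ₃ = 19.0413π²/0.56² - 69.4966 ≈ 529.77
Since 2.1157π²/0.56² ≈ 66.585 < 69.4966, λ₁ < 0.
The n=1 mode grows fastest (−λₙ is largest for n=1) → dominates.
Asymptotic: u ~ c₁ sin(πx/0.56) e^{2.911t} (exponential growth at rate −λ₁ ≈ 2.911).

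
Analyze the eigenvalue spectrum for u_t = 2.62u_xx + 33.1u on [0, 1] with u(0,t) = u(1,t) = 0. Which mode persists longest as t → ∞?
Eigenvalues: λₙ = 2.62n²π²/1² - 33.1.
First three modes:
  n=1: λ₁ = 2.62π² - 33.1 ≈ -7.242
  n=2: λ₂ = 10.48π² - 33.1 ≈ 70.333
  n=3: λ₃ = 23.58π² - 33.1 ≈ 199.625
Since 2.62π² ≈ 25.858 < 33.1, λ₁ < 0.
The n=1 mode grows fastest (−λₙ is largest for n=1) → dominates.
Asymptotic: u ~ c₁ sin(πx/1) e^{7.242t} (exponential growth at rate −λ₁ ≈ 7.242).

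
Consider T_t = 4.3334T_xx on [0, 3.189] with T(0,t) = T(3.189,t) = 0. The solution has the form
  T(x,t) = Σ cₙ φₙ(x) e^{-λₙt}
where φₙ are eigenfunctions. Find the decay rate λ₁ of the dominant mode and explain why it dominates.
Eigenvalues: λₙ = 4.3334n²π²/3.189².
First three modes:
  n=1: λ₁ = 4.3334π²/3.189² ≈ 4.206
  n=2: λ₂ = 17.3336π²/3.189² ≈ 16.822 (4× faster decay)
  n=3: λ₃ = 39.0006π²/3.189² ≈ 37.85 (9× faster decay)
As t → ∞, higher modes decay exponentially faster. The n=1 mode dominates: T ~ c₁ sin(πx/3.189) e^{-λ₁t}.
Decay rate: λ₁ = 4.3334π²/3.189² ≈ 4.206.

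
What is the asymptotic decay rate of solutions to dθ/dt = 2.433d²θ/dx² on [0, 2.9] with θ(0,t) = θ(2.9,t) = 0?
Eigenvalues: λₙ = 2.433n²π²/2.9².
First three modes:
  n=1: λ₁ = 2.433π²/2.9² ≈ 2.855
  n=2: λ₂ = 9.732π²/2.9² ≈ 11.421 (4× faster decay)
  n=3: λ₃ = 21.897π²/2.9² ≈ 25.697 (9× faster decay)
As t → ∞, higher modes decay exponentially faster. The n=1 mode dominates: θ ~ c₁ sin(πx/2.9) e^{-λ₁t}.
Decay rate: λ₁ = 2.433π²/2.9² ≈ 2.855.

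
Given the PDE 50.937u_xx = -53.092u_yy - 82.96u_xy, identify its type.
Rewriting in standard form: 50.937u_xx + 82.96u_xy + 53.092u_yy = 0. The second-order coefficients are A = 50.937, B = 82.96, C = 53.092. Since B² - 4AC = -3935.027216 < 0, this is an elliptic PDE.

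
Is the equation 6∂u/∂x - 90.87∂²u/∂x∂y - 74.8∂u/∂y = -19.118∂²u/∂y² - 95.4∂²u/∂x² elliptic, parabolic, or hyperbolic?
Rewriting in standard form: 95.4∂²u/∂x² - 90.87∂²u/∂x∂y + 19.118∂²u/∂y² + 6∂u/∂x - 74.8∂u/∂y = 0. Computing B² - 4AC with A = 95.4, B = -90.87, C = 19.118: discriminant = 961.9281 (positive). Answer: hyperbolic.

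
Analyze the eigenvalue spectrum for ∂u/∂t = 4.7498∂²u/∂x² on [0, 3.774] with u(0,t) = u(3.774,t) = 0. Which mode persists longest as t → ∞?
Eigenvalues: λₙ = 4.7498n²π²/3.774².
First three modes:
  n=1: λ₁ = 4.7498π²/3.774² ≈ 3.291
  n=2: λ₂ = 18.9992π²/3.774² ≈ 13.165 (4× faster decay)
  n=3: λ₃ = 42.7482π²/3.774² ≈ 29.622 (9× faster decay)
As t → ∞, higher modes decay exponentially faster. The n=1 mode dominates: u ~ c₁ sin(πx/3.774) e^{-λ₁t}.
Decay rate: λ₁ = 4.7498π²/3.774² ≈ 3.291.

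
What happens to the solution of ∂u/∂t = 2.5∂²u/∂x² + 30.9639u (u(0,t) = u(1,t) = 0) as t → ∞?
u grows unboundedly. Reaction dominates diffusion (r=30.9639 > κπ²/L²≈24.67); solution grows exponentially.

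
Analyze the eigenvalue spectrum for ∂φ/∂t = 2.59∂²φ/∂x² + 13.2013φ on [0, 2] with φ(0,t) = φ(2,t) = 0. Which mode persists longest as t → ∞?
Eigenvalues: λₙ = 2.59n²π²/2² - 13.2013.
First three modes:
  n=1: λ₁ = 2.59π²/2² - 13.2013 ≈ -6.811
  n=2: λ₂ = 10.36π²/2² - 13.2013 ≈ 12.361
  n=3: λ₃ = 23.31π²/2² - 13.2013 ≈ 44.314
Since 2.59π²/2² ≈ 6.391 < 13.2013, λ₁ < 0.
The n=1 mode grows fastest (−λₙ is largest for n=1) → dominates.
Asymptotic: φ ~ c₁ sin(πx/2) e^{6.811t} (exponential growth at rate −λ₁ ≈ 6.811).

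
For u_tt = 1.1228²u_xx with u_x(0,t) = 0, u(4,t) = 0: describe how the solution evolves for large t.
u oscillates (no decay). Energy is conserved; the solution oscillates indefinitely as standing waves.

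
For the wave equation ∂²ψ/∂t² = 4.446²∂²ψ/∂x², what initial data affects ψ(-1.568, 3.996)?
Domain of dependence: [-19.334216, 16.198216]. Signals travel at speed 4.446, so data within |x - -1.568| ≤ 4.446·3.996 = 17.766216 can reach the point.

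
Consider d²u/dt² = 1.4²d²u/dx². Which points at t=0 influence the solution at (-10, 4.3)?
Domain of dependence: [-16.02, -3.98]. Signals travel at speed 1.4, so data within |x - -10| ≤ 1.4·4.3 = 6.02 can reach the point.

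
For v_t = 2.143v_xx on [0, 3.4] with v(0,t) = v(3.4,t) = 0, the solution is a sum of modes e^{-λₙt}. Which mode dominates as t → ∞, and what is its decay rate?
Eigenvalues: λₙ = 2.143n²π²/3.4².
First three modes:
  n=1: λ₁ = 2.143π²/3.4² ≈ 1.83
  n=2: λ₂ = 8.572π²/3.4² ≈ 7.319 (4× faster decay)
  n=3: λ₃ = 19.287π²/3.4² ≈ 16.467 (9× faster decay)
As t → ∞, higher modes decay exponentially faster. The n=1 mode dominates: v ~ c₁ sin(πx/3.4) e^{-λ₁t}.
Decay rate: λ₁ = 2.143π²/3.4² ≈ 1.83.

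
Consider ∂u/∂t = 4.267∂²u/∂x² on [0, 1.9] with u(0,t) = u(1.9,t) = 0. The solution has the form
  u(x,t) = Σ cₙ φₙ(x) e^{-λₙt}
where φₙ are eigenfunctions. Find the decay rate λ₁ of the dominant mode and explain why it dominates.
Eigenvalues: λₙ = 4.267n²π²/1.9².
First three modes:
  n=1: λ₁ = 4.267π²/1.9² ≈ 11.666
  n=2: λ₂ = 17.068π²/1.9² ≈ 46.663 (4× faster decay)
  n=3: λ₃ = 38.403π²/1.9² ≈ 104.992 (9× faster decay)
As t → ∞, higher modes decay exponentially faster. The n=1 mode dominates: u ~ c₁ sin(πx/1.9) e^{-λ₁t}.
Decay rate: λ₁ = 4.267π²/1.9² ≈ 11.666.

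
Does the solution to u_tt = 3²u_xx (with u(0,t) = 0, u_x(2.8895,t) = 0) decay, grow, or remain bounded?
u oscillates (no decay). Energy is conserved; the solution oscillates indefinitely as standing waves.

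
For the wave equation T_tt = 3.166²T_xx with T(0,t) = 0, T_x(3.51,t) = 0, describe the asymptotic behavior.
T oscillates (no decay). Energy is conserved; the solution oscillates indefinitely as standing waves.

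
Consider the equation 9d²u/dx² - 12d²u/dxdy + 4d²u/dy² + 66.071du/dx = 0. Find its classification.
Parabolic. (A = 9, B = -12, C = 4 gives B² - 4AC = 0.)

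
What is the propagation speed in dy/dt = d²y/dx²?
Infinite. The heat equation is parabolic, not hyperbolic, so disturbances propagate instantly.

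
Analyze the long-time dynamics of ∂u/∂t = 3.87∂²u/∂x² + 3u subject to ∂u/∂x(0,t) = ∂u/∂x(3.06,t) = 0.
Long-time behavior: u grows unboundedly. With Neumann BCs the constant mode has diffusion eigenvalue 0, so any r > 0 makes it grow like e^(3t); solution grows exponentially.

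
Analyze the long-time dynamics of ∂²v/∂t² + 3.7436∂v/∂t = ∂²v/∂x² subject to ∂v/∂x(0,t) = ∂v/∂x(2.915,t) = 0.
Long-time behavior: v → constant (steady state). Damping (γ=3.7436) dissipates the nonconstant modes; with Neumann BCs the spatial average obeys M''+γM'=0 and tends to a finite limit.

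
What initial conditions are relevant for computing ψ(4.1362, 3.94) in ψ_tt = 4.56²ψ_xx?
Domain of dependence: [-13.8302, 22.1026]. Signals travel at speed 4.56, so data within |x - 4.1362| ≤ 4.56·3.94 = 17.9664 can reach the point.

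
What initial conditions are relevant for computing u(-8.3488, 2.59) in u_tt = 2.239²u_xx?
Domain of dependence: [-14.14781, -2.54979]. Signals travel at speed 2.239, so data within |x - -8.3488| ≤ 2.239·2.59 = 5.79901 can reach the point.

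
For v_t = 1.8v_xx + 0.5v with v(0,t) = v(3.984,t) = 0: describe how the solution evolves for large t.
v → 0. Diffusion dominates reaction (r=0.5 < κπ²/L²≈1.12); solution decays.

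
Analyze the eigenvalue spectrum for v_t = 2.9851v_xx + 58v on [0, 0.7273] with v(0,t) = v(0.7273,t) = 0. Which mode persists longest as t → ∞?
Eigenvalues: λₙ = 2.9851n²π²/0.7273² - 58.
First three modes:
  n=1: λ₁ = 2.9851π²/0.7273² - 58 ≈ -2.303
  n=2: λ₂ = 11.9404π²/0.7273² - 58 ≈ 164.788
  n=3: λ₃ = 26.8659π²/0.7273² - 58 ≈ 443.273
Since 2.9851π²/0.7273² ≈ 55.697 < 58, λ₁ < 0.
The n=1 mode grows fastest (−λₙ is largest for n=1) → dominates.
Asymptotic: v ~ c₁ sin(πx/0.7273) e^{2.303t} (exponential growth at rate −λ₁ ≈ 2.303).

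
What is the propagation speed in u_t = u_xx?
Infinite. The heat equation is parabolic, not hyperbolic, so disturbances propagate instantly.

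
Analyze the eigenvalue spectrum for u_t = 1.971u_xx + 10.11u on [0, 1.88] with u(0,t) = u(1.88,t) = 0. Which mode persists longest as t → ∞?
Eigenvalues: λₙ = 1.971n²π²/1.88² - 10.11.
First three modes:
  n=1: λ₁ = 1.971π²/1.88² - 10.11 ≈ -4.606
  n=2: λ₂ = 7.884π²/1.88² - 10.11 ≈ 11.906
  n=3: λ₃ = 17.739π²/1.88² - 10.11 ≈ 39.425
Since 1.971π²/1.88² ≈ 5.504 < 10.11, λ₁ < 0.
The n=1 mode grows fastest (−λₙ is largest for n=1) → dominates.
Asymptotic: u ~ c₁ sin(πx/1.88) e^{4.606t} (exponential growth at rate −λ₁ ≈ 4.606).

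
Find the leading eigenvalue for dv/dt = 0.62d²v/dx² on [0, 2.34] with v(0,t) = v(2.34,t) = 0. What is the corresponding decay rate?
Eigenvalues: λₙ = 0.62n²π²/2.34².
First three modes:
  n=1: λ₁ = 0.62π²/2.34² ≈ 1.118
  n=2: λ₂ = 2.48π²/2.34² ≈ 4.47 (4× faster decay)
  n=3: λ₃ = 5.58π²/2.34² ≈ 10.058 (9× faster decay)
As t → ∞, higher modes decay exponentially faster. The n=1 mode dominates: v ~ c₁ sin(πx/2.34) e^{-λ₁t}.
Decay rate: λ₁ = 0.62π²/2.34² ≈ 1.118.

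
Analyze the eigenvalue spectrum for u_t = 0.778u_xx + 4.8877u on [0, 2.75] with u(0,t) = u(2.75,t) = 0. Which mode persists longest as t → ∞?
Eigenvalues: λₙ = 0.778n²π²/2.75² - 4.8877.
First three modes:
  n=1: λ₁ = 0.778π²/2.75² - 4.8877 ≈ -3.872
  n=2: λ₂ = 3.112π²/2.75² - 4.8877 ≈ -0.826
  n=3: λ₃ = 7.002π²/2.75² - 4.8877 ≈ 4.25
Since 0.778π²/2.75² ≈ 1.015 < 4.8877, λ₁ < 0.
The n=1 mode grows fastest (−λₙ is largest for n=1) → dominates.
Asymptotic: u ~ c₁ sin(πx/2.75) e^{3.872t} (exponential growth at rate −λ₁ ≈ 3.872).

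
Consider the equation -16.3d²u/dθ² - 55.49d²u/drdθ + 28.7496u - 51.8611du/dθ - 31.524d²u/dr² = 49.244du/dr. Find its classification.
Rewriting in standard form: -31.524d²u/dr² - 55.49d²u/drdθ - 16.3d²u/dθ² - 49.244du/dr - 51.8611du/dθ + 28.7496u = 0. Hyperbolic. (A = -31.524, B = -55.49, C = -16.3 gives B² - 4AC = 1023.7753.)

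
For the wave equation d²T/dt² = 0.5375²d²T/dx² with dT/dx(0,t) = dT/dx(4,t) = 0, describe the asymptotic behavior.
T oscillates about a mean that drifts linearly in t (generically unbounded; no decay). There is no damping, so the nonconstant modes persist as standing waves (energy conserved, no decay). But with Neumann conditions at both ends the constant mode has eigenvalue 0: the spatial mean M(t) of T satisfies M'' = 0, so M(t) = M(0) + M'(0)·t. Unless the initial velocity has zero mean (∫T_t(x,0)dx = 0), the solution grows linearly in t (unbounded, though not exponentially); if it does have zero mean, the solution stays bounded and simply oscillates.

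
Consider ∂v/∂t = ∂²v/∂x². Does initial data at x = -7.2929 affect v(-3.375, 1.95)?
Yes, for any finite x. The heat equation has infinite propagation speed, so all initial data affects all points at any t > 0.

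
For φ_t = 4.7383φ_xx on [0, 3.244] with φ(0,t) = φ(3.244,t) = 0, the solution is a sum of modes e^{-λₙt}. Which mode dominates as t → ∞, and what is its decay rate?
Eigenvalues: λₙ = 4.7383n²π²/3.244².
First three modes:
  n=1: λ₁ = 4.7383π²/3.244² ≈ 4.444
  n=2: λ₂ = 18.9532π²/3.244² ≈ 17.775 (4× faster decay)
  n=3: λ₃ = 42.6447π²/3.244² ≈ 39.995 (9× faster decay)
As t → ∞, higher modes decay exponentially faster. The n=1 mode dominates: φ ~ c₁ sin(πx/3.244) e^{-λ₁t}.
Decay rate: λ₁ = 4.7383π²/3.244² ≈ 4.444.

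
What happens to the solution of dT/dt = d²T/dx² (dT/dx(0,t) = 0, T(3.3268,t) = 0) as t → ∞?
T → 0. Heat escapes through the Dirichlet boundary.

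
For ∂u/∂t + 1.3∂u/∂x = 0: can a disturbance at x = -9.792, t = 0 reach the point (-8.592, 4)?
No. Only data at x = -13.792 affects (-8.592, 4). Advection has one-way propagation along characteristics.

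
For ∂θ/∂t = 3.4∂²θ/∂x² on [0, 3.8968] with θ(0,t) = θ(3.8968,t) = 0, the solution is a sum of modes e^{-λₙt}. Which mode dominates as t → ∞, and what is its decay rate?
Eigenvalues: λₙ = 3.4n²π²/3.8968².
First three modes:
  n=1: λ₁ = 3.4π²/3.8968² ≈ 2.21
  n=2: λ₂ = 13.6π²/3.8968² ≈ 8.839 (4× faster decay)
  n=3: λ₃ = 30.6π²/3.8968² ≈ 19.889 (9× faster decay)
As t → ∞, higher modes decay exponentially faster. The n=1 mode dominates: θ ~ c₁ sin(πx/3.8968) e^{-λ₁t}.
Decay rate: λ₁ = 3.4π²/3.8968² ≈ 2.21.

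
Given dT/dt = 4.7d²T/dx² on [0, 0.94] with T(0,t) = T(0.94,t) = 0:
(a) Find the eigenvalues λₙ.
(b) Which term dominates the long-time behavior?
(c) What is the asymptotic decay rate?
Eigenvalues: λₙ = 4.7n²π²/0.94².
First three modes:
  n=1: λ₁ = 4.7π²/0.94² ≈ 52.498
  n=2: λ₂ = 18.8π²/0.94² ≈ 209.992 (4× faster decay)
  n=3: λ₃ = 42.3π²/0.94² ≈ 472.481 (9× faster decay)
As t → ∞, higher modes decay exponentially faster. The n=1 mode dominates: T ~ c₁ sin(πx/0.94) e^{-λ₁t}.
Decay rate: λ₁ = 4.7π²/0.94² ≈ 52.498.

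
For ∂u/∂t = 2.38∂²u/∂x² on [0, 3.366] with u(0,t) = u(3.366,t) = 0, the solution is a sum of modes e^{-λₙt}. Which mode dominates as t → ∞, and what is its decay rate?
Eigenvalues: λₙ = 2.38n²π²/3.366².
First three modes:
  n=1: λ₁ = 2.38π²/3.366² ≈ 2.073
  n=2: λ₂ = 9.52π²/3.366² ≈ 8.293 (4× faster decay)
  n=3: λ₃ = 21.42π²/3.366² ≈ 18.659 (9× faster decay)
As t → ∞, higher modes decay exponentially faster. The n=1 mode dominates: u ~ c₁ sin(πx/3.366) e^{-λ₁t}.
Decay rate: λ₁ = 2.38π²/3.366² ≈ 2.073.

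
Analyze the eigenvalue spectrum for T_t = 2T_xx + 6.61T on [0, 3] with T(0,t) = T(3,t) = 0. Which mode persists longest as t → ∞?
Eigenvalues: λₙ = 2n²π²/3² - 6.61.
First three modes:
  n=1: λ₁ = 2π²/3² - 6.61 ≈ -4.417
  n=2: λ₂ = 8π²/3² - 6.61 ≈ 2.163
  n=3: λ₃ = 18π²/3² - 6.61 ≈ 13.129
Since 2π²/3² ≈ 2.193 < 6.61, λ₁ < 0.
The n=1 mode grows fastest (−λₙ is largest for n=1) → dominates.
Asymptotic: T ~ c₁ sin(πx/3) e^{4.417t} (exponential growth at rate −λ₁ ≈ 4.417).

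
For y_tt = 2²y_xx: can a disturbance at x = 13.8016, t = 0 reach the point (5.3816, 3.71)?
No. The domain of dependence is [-2.0384, 12.8016], and 13.8016 is outside this interval.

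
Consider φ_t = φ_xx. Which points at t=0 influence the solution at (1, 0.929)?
The entire real line. The heat equation has infinite propagation speed: any initial disturbance instantly affects all points (though exponentially small far away).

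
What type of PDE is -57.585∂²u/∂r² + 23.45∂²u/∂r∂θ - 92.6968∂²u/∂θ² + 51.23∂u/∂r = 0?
With A = -57.585, B = 23.45, C = -92.6968, the discriminant is -20801.878412. This is an elliptic PDE.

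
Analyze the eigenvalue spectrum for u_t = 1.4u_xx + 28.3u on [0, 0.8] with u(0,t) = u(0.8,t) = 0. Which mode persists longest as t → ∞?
Eigenvalues: λₙ = 1.4n²π²/0.8² - 28.3.
First three modes:
  n=1: λ₁ = 1.4π²/0.8² - 28.3 ≈ -6.71
  n=2: λ₂ = 5.6π²/0.8² - 28.3 ≈ 58.059
  n=3: λ₃ = 12.6π²/0.8² - 28.3 ≈ 166.008
Since 1.4π²/0.8² ≈ 21.59 < 28.3, λ₁ < 0.
The n=1 mode grows fastest (−λₙ is largest for n=1) → dominates.
Asymptotic: u ~ c₁ sin(πx/0.8) e^{6.71t} (exponential growth at rate −λ₁ ≈ 6.71).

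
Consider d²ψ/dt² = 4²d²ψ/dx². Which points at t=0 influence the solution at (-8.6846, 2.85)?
Domain of dependence: [-20.0846, 2.7154]. Signals travel at speed 4, so data within |x - -8.6846| ≤ 4·2.85 = 11.4 can reach the point.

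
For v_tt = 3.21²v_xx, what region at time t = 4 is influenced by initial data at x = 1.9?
Domain of influence: [-10.94, 14.74]. Data at x = 1.9 spreads outward at speed 3.21.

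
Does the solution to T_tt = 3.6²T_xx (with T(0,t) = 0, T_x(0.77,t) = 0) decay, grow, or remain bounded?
T oscillates (no decay). Energy is conserved; the solution oscillates indefinitely as standing waves.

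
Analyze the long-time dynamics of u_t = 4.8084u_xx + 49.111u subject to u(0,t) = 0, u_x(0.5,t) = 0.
Long-time behavior: u grows unboundedly. Reaction dominates diffusion (r=49.111 > κπ²/(4L²)≈47.46); solution grows exponentially.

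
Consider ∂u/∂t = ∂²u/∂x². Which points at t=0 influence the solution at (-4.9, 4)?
The entire real line. The heat equation has infinite propagation speed: any initial disturbance instantly affects all points (though exponentially small far away).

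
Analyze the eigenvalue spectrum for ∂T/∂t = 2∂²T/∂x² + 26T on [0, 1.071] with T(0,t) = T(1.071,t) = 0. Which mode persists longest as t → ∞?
Eigenvalues: λₙ = 2n²π²/1.071² - 26.
First three modes:
  n=1: λ₁ = 2π²/1.071² - 26 ≈ -8.791
  n=2: λ₂ = 8π²/1.071² - 26 ≈ 42.835
  n=3: λ₃ = 18π²/1.071² - 26 ≈ 128.879
Since 2π²/1.071² ≈ 17.209 < 26, λ₁ < 0.
The n=1 mode grows fastest (−λₙ is largest for n=1) → dominates.
Asymptotic: T ~ c₁ sin(πx/1.071) e^{8.791t} (exponential growth at rate −λ₁ ≈ 8.791).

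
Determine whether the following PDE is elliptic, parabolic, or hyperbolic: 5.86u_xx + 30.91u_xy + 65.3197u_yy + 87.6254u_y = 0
Coefficients: A = 5.86, B = 30.91, C = 65.3197. B² - 4AC = -575.665668, which is negative, so the equation is elliptic.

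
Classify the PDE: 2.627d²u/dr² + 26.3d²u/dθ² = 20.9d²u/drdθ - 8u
Rewriting in standard form: 2.627d²u/dr² - 20.9d²u/drdθ + 26.3d²u/dθ² + 8u = 0. A = 2.627, B = -20.9, C = 26.3. Discriminant B² - 4AC = 160.4496. Since 160.4496 > 0, hyperbolic.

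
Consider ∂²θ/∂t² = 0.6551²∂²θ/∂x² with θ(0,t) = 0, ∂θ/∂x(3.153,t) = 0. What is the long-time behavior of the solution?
As t → ∞, θ oscillates (no decay). Energy is conserved; the solution oscillates indefinitely as standing waves.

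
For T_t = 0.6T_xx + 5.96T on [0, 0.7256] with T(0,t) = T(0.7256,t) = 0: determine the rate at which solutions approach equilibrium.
Eigenvalues: λₙ = 0.6n²π²/0.7256² - 5.96.
First three modes:
  n=1: λ₁ = 0.6π²/0.7256² - 5.96 ≈ 5.288
  n=2: λ₂ = 2.4π²/0.7256² - 5.96 ≈ 39.03
  n=3: λ₃ = 5.4π²/0.7256² - 5.96 ≈ 95.268
Since 0.6π²/0.7256² ≈ 11.248 > 5.96, all λₙ > 0.
The n=1 mode decays slowest → dominates as t → ∞.
Asymptotic: T ~ c₁ sin(πx/0.7256) e^{-λ₁t} with decay rate λ₁ ≈ 5.288.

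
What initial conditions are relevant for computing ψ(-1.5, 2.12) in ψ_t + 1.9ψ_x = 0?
A single point: x = -5.528. The characteristic through (-1.5, 2.12) is x - 1.9t = const, so x = -1.5 - 1.9·2.12 = -5.528.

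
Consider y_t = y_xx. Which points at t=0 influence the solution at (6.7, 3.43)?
The entire real line. The heat equation has infinite propagation speed: any initial disturbance instantly affects all points (though exponentially small far away).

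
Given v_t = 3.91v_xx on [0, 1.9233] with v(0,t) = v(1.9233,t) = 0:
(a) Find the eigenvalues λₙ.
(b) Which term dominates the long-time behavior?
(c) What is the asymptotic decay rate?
Eigenvalues: λₙ = 3.91n²π²/1.9233².
First three modes:
  n=1: λ₁ = 3.91π²/1.9233² ≈ 10.432
  n=2: λ₂ = 15.64π²/1.9233² ≈ 41.729 (4× faster decay)
  n=3: λ₃ = 35.19π²/1.9233² ≈ 93.891 (9× faster decay)
As t → ∞, higher modes decay exponentially faster. The n=1 mode dominates: v ~ c₁ sin(πx/1.9233) e^{-λ₁t}.
Decay rate: λ₁ = 3.91π²/1.9233² ≈ 10.432.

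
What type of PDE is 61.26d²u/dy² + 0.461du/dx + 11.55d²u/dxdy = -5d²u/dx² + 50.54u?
Rewriting in standard form: 5d²u/dx² + 11.55d²u/dxdy + 61.26d²u/dy² + 0.461du/dx - 50.54u = 0. With A = 5, B = 11.55, C = 61.26, the discriminant is -1091.7975. This is an elliptic PDE.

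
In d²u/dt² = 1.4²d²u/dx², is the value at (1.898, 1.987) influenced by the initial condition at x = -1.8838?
No. The domain of dependence is [-0.8838, 4.6798], and -1.8838 is outside this interval.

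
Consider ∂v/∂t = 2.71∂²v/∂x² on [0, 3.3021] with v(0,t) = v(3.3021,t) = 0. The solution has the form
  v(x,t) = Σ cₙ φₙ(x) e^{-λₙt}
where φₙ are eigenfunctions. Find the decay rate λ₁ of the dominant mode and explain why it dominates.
Eigenvalues: λₙ = 2.71n²π²/3.3021².
First three modes:
  n=1: λ₁ = 2.71π²/3.3021² ≈ 2.453
  n=2: λ₂ = 10.84π²/3.3021² ≈ 9.812 (4× faster decay)
  n=3: λ₃ = 24.39π²/3.3021² ≈ 22.077 (9× faster decay)
As t → ∞, higher modes decay exponentially faster. The n=1 mode dominates: v ~ c₁ sin(πx/3.3021) e^{-λ₁t}.
Decay rate: λ₁ = 2.71π²/3.3021² ≈ 2.453.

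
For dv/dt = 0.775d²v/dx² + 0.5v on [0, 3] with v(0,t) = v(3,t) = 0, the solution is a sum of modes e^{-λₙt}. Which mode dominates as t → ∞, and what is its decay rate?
Eigenvalues: λₙ = 0.775n²π²/3² - 0.5.
First three modes:
  n=1: λ₁ = 0.775π²/3² - 0.5 ≈ 0.35
  n=2: λ₂ = 3.1π²/3² - 0.5 ≈ 2.9
  n=3: λ₃ = 6.975π²/3² - 0.5 ≈ 7.149
Since 0.775π²/3² ≈ 0.85 > 0.5, all λₙ > 0.
The n=1 mode decays slowest → dominates as t → ∞.
Asymptotic: v ~ c₁ sin(πx/3) e^{-λ₁t} with decay rate λ₁ ≈ 0.35.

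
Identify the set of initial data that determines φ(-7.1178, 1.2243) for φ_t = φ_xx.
The entire real line. The heat equation has infinite propagation speed: any initial disturbance instantly affects all points (though exponentially small far away).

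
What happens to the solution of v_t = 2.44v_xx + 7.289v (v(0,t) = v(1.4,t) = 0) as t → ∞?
v → 0. Diffusion dominates reaction (r=7.289 < κπ²/L²≈12.29); solution decays.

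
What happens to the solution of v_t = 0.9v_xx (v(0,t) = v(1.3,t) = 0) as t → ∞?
v → 0. Heat diffuses out through both boundaries.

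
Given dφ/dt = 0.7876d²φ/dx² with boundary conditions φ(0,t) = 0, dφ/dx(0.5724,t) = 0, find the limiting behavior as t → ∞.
φ → 0. Heat escapes through the Dirichlet boundary.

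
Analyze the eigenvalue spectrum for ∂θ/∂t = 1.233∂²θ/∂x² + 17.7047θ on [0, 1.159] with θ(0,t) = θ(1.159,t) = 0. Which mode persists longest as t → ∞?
Eigenvalues: λₙ = 1.233n²π²/1.159² - 17.7047.
First three modes:
  n=1: λ₁ = 1.233π²/1.159² - 17.7047 ≈ -8.645
  n=2: λ₂ = 4.932π²/1.159² - 17.7047 ≈ 18.533
  n=3: λ₃ = 11.097π²/1.159² - 17.7047 ≈ 63.829
Since 1.233π²/1.159² ≈ 9.059 < 17.7047, λ₁ < 0.
The n=1 mode grows fastest (−λₙ is largest for n=1) → dominates.
Asymptotic: θ ~ c₁ sin(πx/1.159) e^{8.645t} (exponential growth at rate −λ₁ ≈ 8.645).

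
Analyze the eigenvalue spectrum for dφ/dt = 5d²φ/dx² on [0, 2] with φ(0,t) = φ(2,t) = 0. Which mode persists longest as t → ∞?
Eigenvalues: λₙ = 5n²π²/2².
First three modes:
  n=1: λ₁ = 5π²/2² ≈ 12.337
  n=2: λ₂ = 20π²/2² ≈ 49.348 (4× faster decay)
  n=3: λ₃ = 45π²/2² ≈ 111.033 (9× faster decay)
As t → ∞, higher modes decay exponentially faster. The n=1 mode dominates: φ ~ c₁ sin(πx/2) e^{-λ₁t}.
Decay rate: λ₁ = 5π²/2² ≈ 12.337.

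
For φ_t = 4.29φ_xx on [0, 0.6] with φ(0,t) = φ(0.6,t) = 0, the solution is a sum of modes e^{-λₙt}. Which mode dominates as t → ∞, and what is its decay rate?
Eigenvalues: λₙ = 4.29n²π²/0.6².
First three modes:
  n=1: λ₁ = 4.29π²/0.6² ≈ 117.613
  n=2: λ₂ = 17.16π²/0.6² ≈ 470.451 (4× faster decay)
  n=3: λ₃ = 38.61π²/0.6² ≈ 1058.515 (9× faster decay)
As t → ∞, higher modes decay exponentially faster. The n=1 mode dominates: φ ~ c₁ sin(πx/0.6) e^{-λ₁t}.
Decay rate: λ₁ = 4.29π²/0.6² ≈ 117.613.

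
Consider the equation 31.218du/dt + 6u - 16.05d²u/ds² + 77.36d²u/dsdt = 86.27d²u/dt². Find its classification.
Rewriting in standard form: -16.05d²u/ds² + 77.36d²u/dsdt - 86.27d²u/dt² + 31.218du/dt + 6u = 0. Hyperbolic. (A = -16.05, B = 77.36, C = -86.27 gives B² - 4AC = 446.0356.)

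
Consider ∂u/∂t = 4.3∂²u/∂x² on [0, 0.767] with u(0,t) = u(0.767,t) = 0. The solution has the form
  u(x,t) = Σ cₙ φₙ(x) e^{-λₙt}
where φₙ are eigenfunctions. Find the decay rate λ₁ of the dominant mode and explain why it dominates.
Eigenvalues: λₙ = 4.3n²π²/0.767².
First three modes:
  n=1: λ₁ = 4.3π²/0.767² ≈ 72.14
  n=2: λ₂ = 17.2π²/0.767² ≈ 288.561 (4× faster decay)
  n=3: λ₃ = 38.7π²/0.767² ≈ 649.262 (9× faster decay)
As t → ∞, higher modes decay exponentially faster. The n=1 mode dominates: u ~ c₁ sin(πx/0.767) e^{-λ₁t}.
Decay rate: λ₁ = 4.3π²/0.767² ≈ 72.14.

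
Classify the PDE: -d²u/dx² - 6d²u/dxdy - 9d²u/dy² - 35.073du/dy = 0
A = -1, B = -6, C = -9. Discriminant B² - 4AC = 0. Since 0 = 0, parabolic.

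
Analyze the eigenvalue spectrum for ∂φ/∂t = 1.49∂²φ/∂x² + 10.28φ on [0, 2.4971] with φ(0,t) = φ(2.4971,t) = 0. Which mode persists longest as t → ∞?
Eigenvalues: λₙ = 1.49n²π²/2.4971² - 10.28.
First three modes:
  n=1: λ₁ = 1.49π²/2.4971² - 10.28 ≈ -7.922
  n=2: λ₂ = 5.96π²/2.4971² - 10.28 ≈ -0.846
  n=3: λ₃ = 13.41π²/2.4971² - 10.28 ≈ 10.945
Since 1.49π²/2.4971² ≈ 2.358 < 10.28, λ₁ < 0.
The n=1 mode grows fastest (−λₙ is largest for n=1) → dominates.
Asymptotic: φ ~ c₁ sin(πx/2.4971) e^{7.922t} (exponential growth at rate −λ₁ ≈ 7.922).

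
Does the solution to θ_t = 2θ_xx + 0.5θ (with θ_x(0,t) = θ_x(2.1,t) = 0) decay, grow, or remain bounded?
θ grows unboundedly. With Neumann BCs the constant mode has diffusion eigenvalue 0, so any r > 0 makes it grow like e^(0.5t); solution grows exponentially.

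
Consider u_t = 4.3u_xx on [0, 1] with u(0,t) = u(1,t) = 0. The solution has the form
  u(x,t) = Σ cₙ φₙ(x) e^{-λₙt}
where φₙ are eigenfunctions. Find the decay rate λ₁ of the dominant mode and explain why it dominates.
Eigenvalues: λₙ = 4.3n²π².
First three modes:
  n=1: λ₁ = 4.3π² ≈ 42.439
  n=2: λ₂ = 17.2π² ≈ 169.757 (4× faster decay)
  n=3: λ₃ = 38.7π² ≈ 381.954 (9× faster decay)
As t → ∞, higher modes decay exponentially faster. The n=1 mode dominates: u ~ c₁ sin(πx) e^{-λ₁t}.
Decay rate: λ₁ = 4.3π² ≈ 42.439.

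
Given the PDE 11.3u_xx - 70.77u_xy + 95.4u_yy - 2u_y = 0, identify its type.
The second-order coefficients are A = 11.3, B = -70.77, C = 95.4. Since B² - 4AC = 696.3129 > 0, this is a hyperbolic PDE.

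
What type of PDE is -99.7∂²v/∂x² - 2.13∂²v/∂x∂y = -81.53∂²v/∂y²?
Rewriting in standard form: -99.7∂²v/∂x² - 2.13∂²v/∂x∂y + 81.53∂²v/∂y² = 0. With A = -99.7, B = -2.13, C = 81.53, the discriminant is 32518.7009. This is a hyperbolic PDE.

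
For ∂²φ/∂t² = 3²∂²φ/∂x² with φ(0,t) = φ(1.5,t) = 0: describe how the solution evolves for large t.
φ oscillates (no decay). Energy is conserved; the solution oscillates indefinitely as standing waves.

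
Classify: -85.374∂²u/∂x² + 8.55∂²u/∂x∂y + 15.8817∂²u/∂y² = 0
Hyperbolic (discriminant = 5496.6395232).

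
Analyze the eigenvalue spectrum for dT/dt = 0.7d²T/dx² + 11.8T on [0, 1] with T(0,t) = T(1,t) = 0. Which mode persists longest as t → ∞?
Eigenvalues: λₙ = 0.7n²π²/1² - 11.8.
First three modes:
  n=1: λ₁ = 0.7π² - 11.8 ≈ -4.891
  n=2: λ₂ = 2.8π² - 11.8 ≈ 15.835
  n=3: λ₃ = 6.3π² - 11.8 ≈ 50.379
Since 0.7π² ≈ 6.909 < 11.8, λ₁ < 0.
The n=1 mode grows fastest (−λₙ is largest for n=1) → dominates.
Asymptotic: T ~ c₁ sin(πx/1) e^{4.891t} (exponential growth at rate −λ₁ ≈ 4.891).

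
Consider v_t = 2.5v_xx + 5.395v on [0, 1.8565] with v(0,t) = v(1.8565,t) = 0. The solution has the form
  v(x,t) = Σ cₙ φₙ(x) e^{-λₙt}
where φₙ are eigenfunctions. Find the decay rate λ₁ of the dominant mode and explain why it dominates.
Eigenvalues: λₙ = 2.5n²π²/1.8565² - 5.395.
First three modes:
  n=1: λ₁ = 2.5π²/1.8565² - 5.395 ≈ 1.764
  n=2: λ₂ = 10π²/1.8565² - 5.395 ≈ 23.241
  n=3: λ₃ = 22.5π²/1.8565² - 5.395 ≈ 59.036
Since 2.5π²/1.8565² ≈ 7.159 > 5.395, all λₙ > 0.
The n=1 mode decays slowest → dominates as t → ∞.
Asymptotic: v ~ c₁ sin(πx/1.8565) e^{-λ₁t} with decay rate λ₁ ≈ 1.764.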